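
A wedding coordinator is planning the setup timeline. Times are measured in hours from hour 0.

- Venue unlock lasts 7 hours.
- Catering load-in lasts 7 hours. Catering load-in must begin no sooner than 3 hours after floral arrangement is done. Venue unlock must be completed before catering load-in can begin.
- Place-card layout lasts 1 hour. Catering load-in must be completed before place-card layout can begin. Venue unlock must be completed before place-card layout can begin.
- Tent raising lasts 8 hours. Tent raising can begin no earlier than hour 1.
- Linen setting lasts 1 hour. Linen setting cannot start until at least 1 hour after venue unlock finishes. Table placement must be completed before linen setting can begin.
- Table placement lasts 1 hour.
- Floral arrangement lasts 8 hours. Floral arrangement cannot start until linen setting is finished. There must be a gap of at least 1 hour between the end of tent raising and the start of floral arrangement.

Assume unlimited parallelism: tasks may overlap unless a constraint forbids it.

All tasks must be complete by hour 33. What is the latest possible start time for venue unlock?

5

To finish by hour 33, place-card layout (duration 1) must start no later than hour 32.
Catering load-in feeds into place-card layout (must start by hour 32); so catering load-in must finish by hour 32 and therefore start by hour 25.
Since catering load-in (must start by hour 25, minus 3-hour gap → hour 22) depends on it, floral arrangement must finish by hour 22. Backing off its 8-hour duration gives a latest start of hour 14.
Since floral arrangement (must start by hour 14) depends on it, linen setting must finish by hour 14. Backing off its 1-hour duration gives a latest start of hour 13.
For venue unlock: linen setting (must start by hour 13, minus 1-hour gap → hour 12); catering load-in (must start by hour 25); place-card layout (must start by hour 32). The most restrictive is hour 12; with a 7-hour duration, venue unlock must start by hour 5.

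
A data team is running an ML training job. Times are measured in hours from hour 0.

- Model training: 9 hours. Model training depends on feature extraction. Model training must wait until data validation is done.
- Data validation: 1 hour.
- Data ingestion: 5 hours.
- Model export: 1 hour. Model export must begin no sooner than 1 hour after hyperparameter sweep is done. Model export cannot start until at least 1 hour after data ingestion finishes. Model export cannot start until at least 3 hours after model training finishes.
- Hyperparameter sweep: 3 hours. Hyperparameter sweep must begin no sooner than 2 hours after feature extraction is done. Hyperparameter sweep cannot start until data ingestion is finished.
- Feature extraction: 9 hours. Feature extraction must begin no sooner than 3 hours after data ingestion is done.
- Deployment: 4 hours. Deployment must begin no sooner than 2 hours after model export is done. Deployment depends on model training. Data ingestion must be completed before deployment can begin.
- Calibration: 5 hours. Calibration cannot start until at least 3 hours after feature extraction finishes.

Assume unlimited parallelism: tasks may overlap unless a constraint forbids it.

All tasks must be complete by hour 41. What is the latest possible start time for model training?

22

To finish by hour 41, deployment (duration 4) must start no later than hour 37.
Model export has to be done before deployment (must start by hour 37, minus 2-hour gap → hour 35). That means finishing by hour 35, i.e. starting by 35 − 1 = hour 34.
Model training feeds model export (must start by hour 34, minus 3-hour gap → hour 31); deployment (must start by hour 37). Taking the minimum, model training must finish by hour 31 and start by 31 − 9 = hour 22.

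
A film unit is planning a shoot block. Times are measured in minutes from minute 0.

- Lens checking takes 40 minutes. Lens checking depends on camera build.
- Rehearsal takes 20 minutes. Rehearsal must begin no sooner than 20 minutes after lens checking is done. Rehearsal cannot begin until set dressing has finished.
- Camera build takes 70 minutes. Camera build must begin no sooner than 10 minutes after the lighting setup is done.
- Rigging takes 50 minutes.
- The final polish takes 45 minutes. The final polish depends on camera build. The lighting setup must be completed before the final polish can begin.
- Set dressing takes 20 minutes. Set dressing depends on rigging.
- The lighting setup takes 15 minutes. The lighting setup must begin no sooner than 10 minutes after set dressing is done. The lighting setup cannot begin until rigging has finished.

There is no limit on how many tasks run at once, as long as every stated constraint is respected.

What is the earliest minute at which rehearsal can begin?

Nothing blocks rigging, so it runs from minute 0 to minute 50.
After rigging (finishes minute 50), set dressing can start at minute 50 and finishes at minute 70.
For the lighting setup: set dressing (finishes minute 70, plus 10-minute gap → minute 80); rigging (finishes minute 50). Taking the maximum gives a start of minute 80, and it finishes at 80 + 15 = minute 95.
After the lighting setup (finishes minute 95, plus 10-minute gap → minute 105), camera build can start at minute 105 and finishes at minute 175.
Lens checking waits on camera build (finishes minute 175), so it starts at minute 175 and finishes at 175 + 40 = minute 215.
Rehearsal waits on lens checking (finishes minute 215, plus 20-minute gap → minute 235); set dressing (finishes minute 70). The latest of these is minute 235, which is the earliest rehearsal can start.

235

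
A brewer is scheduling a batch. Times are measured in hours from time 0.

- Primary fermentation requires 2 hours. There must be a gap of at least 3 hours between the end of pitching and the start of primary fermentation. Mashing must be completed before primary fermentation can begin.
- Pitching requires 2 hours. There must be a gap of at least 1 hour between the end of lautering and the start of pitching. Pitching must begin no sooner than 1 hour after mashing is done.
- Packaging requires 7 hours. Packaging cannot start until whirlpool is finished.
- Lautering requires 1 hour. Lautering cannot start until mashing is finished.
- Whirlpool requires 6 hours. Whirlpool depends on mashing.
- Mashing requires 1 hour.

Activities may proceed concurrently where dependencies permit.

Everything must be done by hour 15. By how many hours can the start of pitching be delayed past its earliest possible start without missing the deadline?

5

Mashing has no prerequisites, so it starts at hour 0 and finishes at hour 1.
Lautering waits on mashing (finishes hour 1), so it starts at hour 1 and finishes at 1 + 1 = hour 2.
Pitching needs all of lautering (finishes hour 2, plus 1-hour gap → hour 3); mashing (finishes hour 1, plus 1-hour gap → hour 2). That puts its earliest start at hour 3; it finishes at 3 + 2 = hour 5.

Working backward from the deadline:
Primary fermentation must finish by hour 15; it takes 2 hours, so it must start by 15 − 2 = hour 13.
Pitching must finish before primary fermentation (must start by hour 13, minus 3-hour gap → hour 10). With a 2-hour duration, pitching must start by 10 − 2 = hour 8.
So pitching can start as early as hour 3 and as late as hour 8, giving 8 − 3 = 5 hours of slack.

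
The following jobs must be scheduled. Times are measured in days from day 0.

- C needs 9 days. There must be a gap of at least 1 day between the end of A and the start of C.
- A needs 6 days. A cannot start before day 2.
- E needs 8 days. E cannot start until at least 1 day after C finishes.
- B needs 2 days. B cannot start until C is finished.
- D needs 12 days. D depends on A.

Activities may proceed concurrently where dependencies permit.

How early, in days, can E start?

19

A waits on its own release at day 2, so it starts at day 2 and finishes at 2 + 6 = day 8.
C waits on A (finishes day 8, plus 1-day gap → day 9), so it starts at day 9 and finishes at 9 + 9 = day 18.
E waits on C (finishes day 18, plus 1-day gap → day 19), so the earliest it can start is day 19.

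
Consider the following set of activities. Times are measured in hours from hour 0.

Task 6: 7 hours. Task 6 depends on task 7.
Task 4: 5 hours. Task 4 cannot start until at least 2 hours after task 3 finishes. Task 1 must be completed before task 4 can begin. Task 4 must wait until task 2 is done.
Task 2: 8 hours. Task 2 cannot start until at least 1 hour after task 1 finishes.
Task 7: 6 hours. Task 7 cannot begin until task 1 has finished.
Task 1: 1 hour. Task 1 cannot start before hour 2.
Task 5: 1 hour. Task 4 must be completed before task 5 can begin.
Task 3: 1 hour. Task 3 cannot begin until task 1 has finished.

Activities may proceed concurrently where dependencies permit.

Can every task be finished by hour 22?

After its own release at hour 2, task 1 can start at hour 2 and finishes at hour 3.
Task 7 cannot begin until task 1 (finishes hour 3). It runs from hour 3 to 3 + 6 = hour 9.
Task 6 cannot begin until task 7 (finishes hour 9). It runs from hour 9 to 9 + 7 = hour 16.
Task 3 cannot begin until task 1 (finishes hour 3). It runs from hour 3 to 3 + 1 = hour 4.
After task 1 (finishes hour 3, plus 1-hour gap → hour 4), task 2 can start at hour 4 and finishes at hour 12.
Task 4 needs all of task 3 (finishes hour 4, plus 2-hour gap → hour 6); task 1 (finishes hour 3); task 2 (finishes hour 12). That puts its earliest start at hour 12; it finishes at 12 + 5 = hour 17.
After task 4 (finishes hour 17), task 5 can start at hour 17 and finishes at hour 18.
Every task is finished by hour 18, which is no later than the deadline of 22, so the schedule is feasible.

Yes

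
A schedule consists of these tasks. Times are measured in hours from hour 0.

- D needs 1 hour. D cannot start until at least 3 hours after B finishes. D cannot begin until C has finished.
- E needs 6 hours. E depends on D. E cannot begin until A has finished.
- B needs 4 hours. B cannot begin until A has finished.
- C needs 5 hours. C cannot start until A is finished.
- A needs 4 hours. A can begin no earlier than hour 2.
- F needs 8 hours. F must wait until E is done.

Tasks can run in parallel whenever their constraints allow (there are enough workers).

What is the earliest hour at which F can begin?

A waits on its own release at hour 2, so it starts at hour 2 and finishes at 2 + 4 = hour 6.
C waits on A (finishes hour 6), so it starts at hour 6 and finishes at 6 + 5 = hour 11.
After A (finishes hour 6), B can start at hour 6 and finishes at hour 10.
D has to wait for B (finishes hour 10, plus 3-hour gap → hour 13); C (finishes hour 11). The latest of these is hour 13, so D runs hour 13 to 13 + 1 = hour 14.
E cannot start until D (finishes hour 14); A (finishes hour 6). The controlling bound is hour 14, so E finishes at 14 + 6 = hour 20.
F waits on E (finishes hour 20), so the earliest it can start is hour 20.

20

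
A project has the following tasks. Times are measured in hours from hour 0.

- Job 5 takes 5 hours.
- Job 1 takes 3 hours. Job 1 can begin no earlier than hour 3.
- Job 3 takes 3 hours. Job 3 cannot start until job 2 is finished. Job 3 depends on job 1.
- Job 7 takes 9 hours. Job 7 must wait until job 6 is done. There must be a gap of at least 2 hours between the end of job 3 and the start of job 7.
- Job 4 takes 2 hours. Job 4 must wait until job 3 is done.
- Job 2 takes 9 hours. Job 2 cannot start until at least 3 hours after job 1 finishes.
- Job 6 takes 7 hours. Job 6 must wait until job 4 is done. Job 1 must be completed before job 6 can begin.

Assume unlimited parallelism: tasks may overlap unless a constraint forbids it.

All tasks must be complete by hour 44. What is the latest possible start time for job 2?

14

Job 7 has no dependents, so it just needs to finish by hour 44. Starting by 44 − 9 = hour 35 achieves that.
Job 6 must finish before job 7 (must start by hour 35). With a 7-hour duration, job 6 must start by 35 − 7 = hour 28.
Since job 6 (must start by hour 28) depends on it, job 4 must finish by hour 28. Backing off its 2-hour duration gives a latest start of hour 26.
Job 3 must finish in time for job 4 (must start by hour 26); job 7 (must start by hour 35, minus 2-hour gap → hour 33). The tightest is hour 26, so job 3 must start by 26 − 3 = hour 23.
Job 2 feeds into job 3 (must start by hour 23); so job 2 must finish by hour 23 and therefore start by hour 14.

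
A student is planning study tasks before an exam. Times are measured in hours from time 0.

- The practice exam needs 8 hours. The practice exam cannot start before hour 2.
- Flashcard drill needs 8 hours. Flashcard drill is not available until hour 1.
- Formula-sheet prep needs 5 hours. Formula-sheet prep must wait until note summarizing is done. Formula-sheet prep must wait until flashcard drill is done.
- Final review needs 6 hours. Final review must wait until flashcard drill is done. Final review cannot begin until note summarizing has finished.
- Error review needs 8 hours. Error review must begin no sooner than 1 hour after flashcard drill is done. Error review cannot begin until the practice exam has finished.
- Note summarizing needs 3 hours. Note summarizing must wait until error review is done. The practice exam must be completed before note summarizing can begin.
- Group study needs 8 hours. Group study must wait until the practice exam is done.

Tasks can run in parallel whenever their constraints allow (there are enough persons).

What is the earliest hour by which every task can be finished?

The practice exam cannot begin until its own release at hour 2. It runs from hour 2 to 2 + 8 = hour 10.
Group study waits on the practice exam (finishes hour 10), so it starts at hour 10 and finishes at 10 + 8 = hour 18.
Flashcard drill waits on its own release at hour 1, so it starts at hour 1 and finishes at 1 + 8 = hour 9.
Error review cannot start until flashcard drill (finishes hour 9, plus 1-hour gap → hour 10); the practice exam (finishes hour 10). The controlling bound is hour 10, so error review finishes at 10 + 8 = hour 18.
Note summarizing needs all of error review (finishes hour 18); the practice exam (finishes hour 10). That puts its earliest start at hour 18; it finishes at 18 + 3 = hour 21.
Final review cannot start until flashcard drill (finishes hour 9); note summarizing (finishes hour 21). The controlling bound is hour 21, so final review finishes at 21 + 6 = hour 27.
For formula-sheet prep: note summarizing (finishes hour 21); flashcard drill (finishes hour 9). Taking the maximum gives a start of hour 21, and it finishes at 21 + 5 = hour 26.
All tasks are finished once the last one completes. Finish times: Flashcard drill at 9, The practice exam at 10, Error review at 18, Group study at 18, Note summarizing at 21, Formula-sheet prep at 26, Final review at 27. The latest is hour 27.

27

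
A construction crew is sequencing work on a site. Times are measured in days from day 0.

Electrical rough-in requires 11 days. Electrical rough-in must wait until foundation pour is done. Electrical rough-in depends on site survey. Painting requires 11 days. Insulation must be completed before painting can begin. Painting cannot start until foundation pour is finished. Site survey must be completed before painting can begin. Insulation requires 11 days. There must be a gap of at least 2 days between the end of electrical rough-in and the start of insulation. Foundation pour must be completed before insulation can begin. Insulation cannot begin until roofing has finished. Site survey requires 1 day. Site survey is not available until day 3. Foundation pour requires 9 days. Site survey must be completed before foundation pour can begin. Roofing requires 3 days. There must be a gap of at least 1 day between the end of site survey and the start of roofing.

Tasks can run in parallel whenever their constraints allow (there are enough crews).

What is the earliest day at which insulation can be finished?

After its own release at day 3, site survey can start at day 3 and finishes at day 4.
Roofing waits on site survey (finishes day 4, plus 1-day gap → day 5), so it starts at day 5 and finishes at 5 + 3 = day 8.
Foundation pour cannot begin until site survey (finishes day 4). It runs from day 4 to 4 + 9 = day 13.
Electrical rough-in needs all of foundation pour (finishes day 13); site survey (finishes day 4). That puts its earliest start at day 13; it finishes at 13 + 11 = day 24.
Insulation needs all of electrical rough-in (finishes day 24, plus 2-day gap → day 26); foundation pour (finishes day 13); roofing (finishes day 8). That puts its earliest start at day 26; it finishes at 26 + 11 = day 37.

37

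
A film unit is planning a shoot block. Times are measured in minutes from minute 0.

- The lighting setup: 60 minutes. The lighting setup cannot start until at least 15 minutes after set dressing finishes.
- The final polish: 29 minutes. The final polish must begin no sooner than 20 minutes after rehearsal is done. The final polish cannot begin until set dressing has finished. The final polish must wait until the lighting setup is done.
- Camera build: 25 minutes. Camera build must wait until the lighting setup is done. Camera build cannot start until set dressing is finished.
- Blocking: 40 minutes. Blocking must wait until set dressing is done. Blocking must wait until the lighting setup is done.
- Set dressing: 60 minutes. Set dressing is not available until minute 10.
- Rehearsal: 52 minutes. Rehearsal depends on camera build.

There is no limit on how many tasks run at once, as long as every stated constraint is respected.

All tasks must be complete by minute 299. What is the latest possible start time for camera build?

173

Nothing follows the final polish; the deadline of minute 299 is its only limit. It must start by 299 − 29 = minute 270.
Rehearsal has to be done before the final polish (must start by minute 270, minus 20-minute gap → minute 250). That means finishing by minute 250, i.e. starting by 250 − 52 = minute 198.
Camera build feeds into rehearsal (must start by minute 198); so camera build must finish by minute 198 and therefore start by minute 173.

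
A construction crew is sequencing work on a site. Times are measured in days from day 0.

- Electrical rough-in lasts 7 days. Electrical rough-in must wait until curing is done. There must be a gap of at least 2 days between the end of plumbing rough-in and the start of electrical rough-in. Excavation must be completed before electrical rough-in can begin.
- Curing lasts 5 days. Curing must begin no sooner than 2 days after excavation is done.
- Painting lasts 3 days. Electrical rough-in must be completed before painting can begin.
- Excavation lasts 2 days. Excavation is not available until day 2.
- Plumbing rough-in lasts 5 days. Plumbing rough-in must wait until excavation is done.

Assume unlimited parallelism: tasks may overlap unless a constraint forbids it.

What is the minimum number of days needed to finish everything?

21

Excavation waits on its own release at day 2, so it starts at day 2 and finishes at 2 + 2 = day 4.
Plumbing rough-in waits on excavation (finishes day 4), so it starts at day 4 and finishes at 4 + 5 = day 9.
Curing cannot begin until excavation (finishes day 4, plus 2-day gap → day 6). It runs from day 6 to 6 + 5 = day 11.
Electrical rough-in needs all of curing (finishes day 11); plumbing rough-in (finishes day 9, plus 2-day gap → day 11); excavation (finishes day 4). That puts its earliest start at day 11; it finishes at 11 + 7 = day 18.
After electrical rough-in (finishes day 18), painting can start at day 18 and finishes at day 21.
All tasks are finished once the last one completes. Finish times: Excavation at 4, Curing at 11, Plumbing rough-in at 9, Electrical rough-in at 18, Painting at 21. The latest is day 21.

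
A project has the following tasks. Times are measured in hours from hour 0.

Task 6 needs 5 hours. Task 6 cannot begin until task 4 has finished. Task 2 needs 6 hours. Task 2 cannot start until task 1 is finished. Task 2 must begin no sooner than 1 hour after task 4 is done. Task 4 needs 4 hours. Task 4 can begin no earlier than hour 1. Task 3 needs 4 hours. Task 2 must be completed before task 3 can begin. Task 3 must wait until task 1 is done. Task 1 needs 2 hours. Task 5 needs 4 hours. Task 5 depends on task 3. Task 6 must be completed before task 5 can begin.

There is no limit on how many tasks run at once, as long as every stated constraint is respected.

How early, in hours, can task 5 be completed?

20

Task 4 waits on its own release at hour 1, so it starts at hour 1 and finishes at 1 + 4 = hour 5.
Task 6 cannot begin until task 4 (finishes hour 5). It runs from hour 5 to 5 + 5 = hour 10.
Task 1 has no prerequisites, so it starts at hour 0 and finishes at hour 2.
Task 2 cannot start until task 1 (finishes hour 2); task 4 (finishes hour 5, plus 1-hour gap → hour 6). The controlling bound is hour 6, so task 2 finishes at 6 + 6 = hour 12.
Task 3 cannot start until task 2 (finishes hour 12); task 1 (finishes hour 2). The controlling bound is hour 12, so task 3 finishes at 12 + 4 = hour 16.
Task 5 cannot start until task 3 (finishes hour 16); task 6 (finishes hour 10). The controlling bound is hour 16, so task 5 finishes at 16 + 4 = hour 20.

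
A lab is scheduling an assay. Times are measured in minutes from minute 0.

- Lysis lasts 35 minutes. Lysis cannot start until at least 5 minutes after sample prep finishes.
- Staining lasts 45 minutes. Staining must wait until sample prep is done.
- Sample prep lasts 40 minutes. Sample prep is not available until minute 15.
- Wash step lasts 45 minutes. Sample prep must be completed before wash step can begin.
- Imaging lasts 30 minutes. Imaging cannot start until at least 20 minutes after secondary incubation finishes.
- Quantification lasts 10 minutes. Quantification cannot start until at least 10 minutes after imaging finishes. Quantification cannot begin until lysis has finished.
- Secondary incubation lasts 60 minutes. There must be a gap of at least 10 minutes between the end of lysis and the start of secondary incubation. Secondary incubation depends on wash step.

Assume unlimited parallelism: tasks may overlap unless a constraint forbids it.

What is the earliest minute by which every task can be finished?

235

Sample prep cannot begin until its own release at minute 15. It runs from minute 15 to 15 + 40 = minute 55.
After sample prep (finishes minute 55), staining can start at minute 55 and finishes at minute 100.
Wash step waits on sample prep (finishes minute 55), so it starts at minute 55 and finishes at 55 + 45 = minute 100.
After sample prep (finishes minute 55, plus 5-minute gap → minute 60), lysis can start at minute 60 and finishes at minute 95.
Secondary incubation cannot start until lysis (finishes minute 95, plus 10-minute gap → minute 105); wash step (finishes minute 100). The controlling bound is minute 105, so secondary incubation finishes at 105 + 60 = minute 165.
Imaging cannot begin until secondary incubation (finishes minute 165, plus 20-minute gap → minute 185). It runs from minute 185 to 185 + 30 = minute 215.
Quantification has to wait for imaging (finishes minute 215, plus 10-minute gap → minute 225); lysis (finishes minute 95). The latest of these is minute 225, so quantification runs minute 225 to 225 + 10 = minute 235.
All tasks are finished once the last one completes. Finish times: Sample prep at 55, Lysis at 95, Wash step at 100, Staining at 100, Secondary incubation at 165, Imaging at 215, Quantification at 235. The latest is minute 235.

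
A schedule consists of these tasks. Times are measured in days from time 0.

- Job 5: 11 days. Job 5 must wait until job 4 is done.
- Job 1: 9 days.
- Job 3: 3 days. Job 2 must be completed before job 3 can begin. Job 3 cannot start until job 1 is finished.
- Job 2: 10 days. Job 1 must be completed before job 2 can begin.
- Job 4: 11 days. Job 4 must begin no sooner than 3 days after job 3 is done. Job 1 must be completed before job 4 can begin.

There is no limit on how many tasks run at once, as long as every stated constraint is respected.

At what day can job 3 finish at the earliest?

22

Job 1 has no prerequisites, so it starts at day 0 and finishes at day 9.
Job 2 waits on job 1 (finishes day 9), so it starts at day 9 and finishes at 9 + 10 = day 19.
Job 3 has to wait for job 2 (finishes day 19); job 1 (finishes day 9). The latest of these is day 19, so job 3 runs day 19 to 19 + 3 = day 22.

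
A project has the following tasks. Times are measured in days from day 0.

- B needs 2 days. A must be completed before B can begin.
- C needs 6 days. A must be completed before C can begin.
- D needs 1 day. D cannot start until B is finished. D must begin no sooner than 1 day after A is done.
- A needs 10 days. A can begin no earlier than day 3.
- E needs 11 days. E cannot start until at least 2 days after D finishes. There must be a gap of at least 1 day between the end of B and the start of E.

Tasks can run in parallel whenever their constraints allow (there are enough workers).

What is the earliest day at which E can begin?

18

A waits on its own release at day 3, so it starts at day 3 and finishes at 3 + 10 = day 13.
B cannot begin until A (finishes day 13). It runs from day 13 to 13 + 2 = day 15.
D needs all of B (finishes day 15); A (finishes day 13, plus 1-day gap → day 14). That puts its earliest start at day 15; it finishes at 15 + 1 = day 16.
E waits on D (finishes day 16, plus 2-day gap → day 18); B (finishes day 15, plus 1-day gap → day 16). The latest of these is day 18, which is the earliest E can start.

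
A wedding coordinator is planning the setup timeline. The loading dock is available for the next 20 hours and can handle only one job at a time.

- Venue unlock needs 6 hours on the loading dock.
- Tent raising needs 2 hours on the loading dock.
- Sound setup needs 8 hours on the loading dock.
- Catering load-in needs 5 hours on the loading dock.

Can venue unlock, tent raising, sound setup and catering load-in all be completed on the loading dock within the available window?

Running back to back, the jobs need 6 + 2 + 8 + 5 = 21 hours on the loading dock.
Since 21 > 20, they cannot all fit.

No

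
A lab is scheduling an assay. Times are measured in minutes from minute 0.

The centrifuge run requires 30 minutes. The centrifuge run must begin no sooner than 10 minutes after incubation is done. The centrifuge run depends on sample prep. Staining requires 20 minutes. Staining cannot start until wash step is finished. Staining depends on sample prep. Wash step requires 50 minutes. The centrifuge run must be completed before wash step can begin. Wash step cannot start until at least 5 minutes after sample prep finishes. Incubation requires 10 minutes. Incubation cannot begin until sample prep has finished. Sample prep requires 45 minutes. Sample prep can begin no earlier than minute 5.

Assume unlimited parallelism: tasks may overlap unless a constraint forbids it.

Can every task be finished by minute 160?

No

Sample prep cannot begin until its own release at minute 5. It runs from minute 5 to 5 + 45 = minute 50.
Incubation cannot begin until sample prep (finishes minute 50). It runs from minute 50 to 50 + 10 = minute 60.
For the centrifuge run: incubation (finishes minute 60, plus 10-minute gap → minute 70); sample prep (finishes minute 50). Taking the maximum gives a start of minute 70, and it finishes at 70 + 30 = minute 100.
For wash step: the centrifuge run (finishes minute 100); sample prep (finishes minute 50, plus 5-minute gap → minute 55). Taking the maximum gives a start of minute 100, and it finishes at 100 + 50 = minute 150.
Staining has to wait for wash step (finishes minute 150); sample prep (finishes minute 50). The latest of these is minute 150, so staining runs minute 150 to 150 + 20 = minute 170.
The earliest everything can be done is minute 170, which is after the deadline of 160, so it is not possible.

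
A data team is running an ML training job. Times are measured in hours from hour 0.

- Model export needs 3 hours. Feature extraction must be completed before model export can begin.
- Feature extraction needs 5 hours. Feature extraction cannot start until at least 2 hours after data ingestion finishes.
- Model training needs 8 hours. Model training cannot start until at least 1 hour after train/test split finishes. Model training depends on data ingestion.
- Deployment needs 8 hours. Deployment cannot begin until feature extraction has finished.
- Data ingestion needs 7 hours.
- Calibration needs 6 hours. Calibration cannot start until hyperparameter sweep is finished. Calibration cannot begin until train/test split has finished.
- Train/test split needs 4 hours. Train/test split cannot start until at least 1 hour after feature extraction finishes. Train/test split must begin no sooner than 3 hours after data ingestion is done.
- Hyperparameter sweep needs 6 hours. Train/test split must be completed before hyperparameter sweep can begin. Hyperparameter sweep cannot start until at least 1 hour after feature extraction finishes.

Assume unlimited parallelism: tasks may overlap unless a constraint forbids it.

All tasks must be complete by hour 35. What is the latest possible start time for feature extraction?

To finish by hour 35, calibration (duration 6) must start no later than hour 29.
Since calibration (must start by hour 29) depends on it, hyperparameter sweep must finish by hour 29. Backing off its 6-hour duration gives a latest start of hour 23.
Nothing follows model training; the deadline of hour 35 is its only limit. It must start by 35 − 8 = hour 27.
Train/test split has several dependents: hyperparameter sweep (must start by hour 23); model training (must start by hour 27, minus 1-hour gap → hour 26); calibration (must start by hour 29). The earliest of those limits is hour 23, so train/test split must start by 23 − 4 = hour 19.
To finish by hour 35, model export (duration 3) must start no later than hour 32.
To finish by hour 35, deployment (duration 8) must start no later than hour 27.
Feature extraction must finish in time for train/test split (must start by hour 19, minus 1-hour gap → hour 18); hyperparameter sweep (must start by hour 23, minus 1-hour gap → hour 22); model export (must start by hour 32); deployment (must start by hour 27). The tightest is hour 18, so feature extraction must start by 18 − 5 = hour 13.

13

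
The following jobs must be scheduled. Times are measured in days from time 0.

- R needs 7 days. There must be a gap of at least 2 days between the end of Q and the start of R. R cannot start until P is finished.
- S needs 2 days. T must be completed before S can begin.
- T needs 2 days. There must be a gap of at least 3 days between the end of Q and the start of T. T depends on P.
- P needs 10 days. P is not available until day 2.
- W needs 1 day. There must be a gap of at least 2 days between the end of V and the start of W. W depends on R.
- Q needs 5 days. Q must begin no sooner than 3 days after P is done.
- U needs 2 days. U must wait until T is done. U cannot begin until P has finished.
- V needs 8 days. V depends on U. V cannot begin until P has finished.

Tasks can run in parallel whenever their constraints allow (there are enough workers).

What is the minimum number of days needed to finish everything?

38

After its own release at day 2, P can start at day 2 and finishes at day 12.
Q waits on P (finishes day 12, plus 3-day gap → day 15), so it starts at day 15 and finishes at 15 + 5 = day 20.
T has to wait for Q (finishes day 20, plus 3-day gap → day 23); P (finishes day 12). The latest of these is day 23, so T runs day 23 to 23 + 2 = day 25.
U cannot start until T (finishes day 25); P (finishes day 12). The controlling bound is day 25, so U finishes at 25 + 2 = day 27.
V has to wait for U (finishes day 27); P (finishes day 12). The latest of these is day 27, so V runs day 27 to 27 + 8 = day 35.
After T (finishes day 25), S can start at day 25 and finishes at day 27.
R has to wait for Q (finishes day 20, plus 2-day gap → day 22); P (finishes day 12). The latest of these is day 22, so R runs day 22 to 22 + 7 = day 29.
W has to wait for V (finishes day 35, plus 2-day gap → day 37); R (finishes day 29). The latest of these is day 37, so W runs day 37 to 37 + 1 = day 38.
All tasks are finished once the last one completes. Finish times: P at 12, Q at 20, R at 29, S at 27, T at 25, U at 27, V at 35, W at 38. The latest is day 38.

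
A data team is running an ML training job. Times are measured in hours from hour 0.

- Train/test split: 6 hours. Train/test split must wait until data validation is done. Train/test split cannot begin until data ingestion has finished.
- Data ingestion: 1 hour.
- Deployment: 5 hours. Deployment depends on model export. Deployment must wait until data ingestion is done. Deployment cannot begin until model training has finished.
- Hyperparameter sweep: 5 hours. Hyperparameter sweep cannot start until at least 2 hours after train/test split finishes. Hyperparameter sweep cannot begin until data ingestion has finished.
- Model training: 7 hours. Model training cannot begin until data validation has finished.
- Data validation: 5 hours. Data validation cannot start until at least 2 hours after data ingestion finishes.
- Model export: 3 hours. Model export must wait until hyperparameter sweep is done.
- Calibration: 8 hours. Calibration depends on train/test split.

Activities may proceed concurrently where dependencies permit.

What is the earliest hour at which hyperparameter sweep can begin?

16

Nothing blocks data ingestion, so it runs from hour 0 to hour 1.
Data validation cannot begin until data ingestion (finishes hour 1, plus 2-hour gap → hour 3). It runs from hour 3 to 3 + 5 = hour 8.
For train/test split: data validation (finishes hour 8); data ingestion (finishes hour 1). Taking the maximum gives a start of hour 8, and it finishes at 8 + 6 = hour 14.
Hyperparameter sweep waits on train/test split (finishes hour 14, plus 2-hour gap → hour 16); data ingestion (finishes hour 1). The latest of these is hour 16, which is the earliest hyperparameter sweep can start.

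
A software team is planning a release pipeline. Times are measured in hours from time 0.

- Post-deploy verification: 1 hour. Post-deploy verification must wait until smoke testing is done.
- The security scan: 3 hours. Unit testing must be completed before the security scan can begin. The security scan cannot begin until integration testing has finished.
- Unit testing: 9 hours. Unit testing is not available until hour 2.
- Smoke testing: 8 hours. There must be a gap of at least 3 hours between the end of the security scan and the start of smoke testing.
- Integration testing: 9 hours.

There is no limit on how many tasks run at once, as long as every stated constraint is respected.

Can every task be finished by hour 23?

Nothing blocks integration testing, so it runs from hour 0 to hour 9.
Unit testing waits on its own release at hour 2, so it starts at hour 2 and finishes at 2 + 9 = hour 11.
For the security scan: unit testing (finishes hour 11); integration testing (finishes hour 9). Taking the maximum gives a start of hour 11, and it finishes at 11 + 3 = hour 14.
After the security scan (finishes hour 14, plus 3-hour gap → hour 17), smoke testing can start at hour 17 and finishes at hour 25.
After smoke testing (finishes hour 25), post-deploy verification can start at hour 25 and finishes at hour 26.
The earliest everything can be done is hour 26, which is after the deadline of 23, so it is not possible.

No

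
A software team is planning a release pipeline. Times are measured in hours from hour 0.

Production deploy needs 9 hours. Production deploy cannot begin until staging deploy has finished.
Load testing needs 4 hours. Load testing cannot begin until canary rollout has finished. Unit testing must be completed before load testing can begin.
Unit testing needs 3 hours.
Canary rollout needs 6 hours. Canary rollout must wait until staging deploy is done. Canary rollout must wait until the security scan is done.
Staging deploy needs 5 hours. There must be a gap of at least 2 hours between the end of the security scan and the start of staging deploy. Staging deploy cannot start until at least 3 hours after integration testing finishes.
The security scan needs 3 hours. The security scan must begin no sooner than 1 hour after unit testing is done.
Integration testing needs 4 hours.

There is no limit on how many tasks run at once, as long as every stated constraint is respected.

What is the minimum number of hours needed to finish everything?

Integration testing has no prerequisites, so it starts at hour 0 and finishes at hour 4.
Unit testing can start immediately at hour 0; it finishes at hour 3.
After unit testing (finishes hour 3, plus 1-hour gap → hour 4), the security scan can start at hour 4 and finishes at hour 7.
For staging deploy: the security scan (finishes hour 7, plus 2-hour gap → hour 9); integration testing (finishes hour 4, plus 3-hour gap → hour 7). Taking the maximum gives a start of hour 9, and it finishes at 9 + 5 = hour 14.
After staging deploy (finishes hour 14), production deploy can start at hour 14 and finishes at hour 23.
Canary rollout has to wait for staging deploy (finishes hour 14); the security scan (finishes hour 7). The latest of these is hour 14, so canary rollout runs hour 14 to 14 + 6 = hour 20.
Load testing has to wait for canary rollout (finishes hour 20); unit testing (finishes hour 3). The latest of these is hour 20, so load testing runs hour 20 to 20 + 4 = hour 24.
All tasks are finished once the last one completes. Finish times: Unit testing at 3, Integration testing at 4, The security scan at 7, Staging deploy at 14, Canary rollout at 20, Load testing at 24, Production deploy at 23. The latest is hour 24.

24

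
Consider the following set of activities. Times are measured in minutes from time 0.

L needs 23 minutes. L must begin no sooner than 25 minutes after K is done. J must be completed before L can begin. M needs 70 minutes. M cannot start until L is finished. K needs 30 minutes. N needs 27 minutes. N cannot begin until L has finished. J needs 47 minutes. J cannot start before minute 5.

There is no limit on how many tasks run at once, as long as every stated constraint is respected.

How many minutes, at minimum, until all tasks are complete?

148

Nothing blocks K, so it runs from minute 0 to minute 30.
J cannot begin until its own release at minute 5. It runs from minute 5 to 5 + 47 = minute 52.
L cannot start until K (finishes minute 30, plus 25-minute gap → minute 55); J (finishes minute 52). The controlling bound is minute 55, so L finishes at 55 + 23 = minute 78.
After L (finishes minute 78), N can start at minute 78 and finishes at minute 105.
After L (finishes minute 78), M can start at minute 78 and finishes at minute 148.
All tasks are finished once the last one completes. Finish times: J at 52, K at 30, L at 78, M at 148, N at 105. The latest is minute 148.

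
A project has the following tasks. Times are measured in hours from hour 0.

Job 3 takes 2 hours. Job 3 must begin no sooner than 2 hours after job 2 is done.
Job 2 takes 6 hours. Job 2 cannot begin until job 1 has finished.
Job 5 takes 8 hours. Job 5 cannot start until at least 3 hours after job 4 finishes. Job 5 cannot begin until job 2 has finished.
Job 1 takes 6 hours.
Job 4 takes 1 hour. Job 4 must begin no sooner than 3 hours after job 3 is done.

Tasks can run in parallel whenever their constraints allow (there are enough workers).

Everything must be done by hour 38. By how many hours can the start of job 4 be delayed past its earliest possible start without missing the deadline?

Job 1 has no prerequisites, so it starts at hour 0 and finishes at hour 6.
Job 2 waits on job 1 (finishes hour 6), so it starts at hour 6 and finishes at 6 + 6 = hour 12.
Job 3 cannot begin until job 2 (finishes hour 12, plus 2-hour gap → hour 14). It runs from hour 14 to 14 + 2 = hour 16.
Job 4 waits on job 3 (finishes hour 16, plus 3-hour gap → hour 19), so it starts at hour 19 and finishes at 19 + 1 = hour 20.

Working backward from the deadline:
Job 5 must finish by hour 38; it takes 8 hours, so it must start by 38 − 8 = hour 30.
Job 4 has to be done before job 5 (must start by hour 30, minus 3-hour gap → hour 27). That means finishing by hour 27, i.e. starting by 27 − 1 = hour 26.
So job 4 can start as early as hour 19 and as late as hour 26, giving 26 − 19 = 7 hours of slack.

7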